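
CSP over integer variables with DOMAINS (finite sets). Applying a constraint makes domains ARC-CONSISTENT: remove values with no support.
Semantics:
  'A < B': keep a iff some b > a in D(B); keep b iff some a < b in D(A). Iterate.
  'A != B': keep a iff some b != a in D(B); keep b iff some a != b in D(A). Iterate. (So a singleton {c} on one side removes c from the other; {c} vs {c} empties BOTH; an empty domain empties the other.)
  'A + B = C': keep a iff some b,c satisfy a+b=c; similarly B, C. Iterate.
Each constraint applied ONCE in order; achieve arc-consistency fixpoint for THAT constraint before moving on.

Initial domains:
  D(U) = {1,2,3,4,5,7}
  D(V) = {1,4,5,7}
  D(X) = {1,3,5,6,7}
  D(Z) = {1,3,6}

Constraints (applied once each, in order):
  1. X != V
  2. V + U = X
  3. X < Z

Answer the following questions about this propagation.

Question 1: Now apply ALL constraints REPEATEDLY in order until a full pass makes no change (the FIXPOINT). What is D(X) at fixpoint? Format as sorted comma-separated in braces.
Answer: {3,5}

Derivation:
pass 0 (initial): D(X)={1,3,5,6,7}
pass 1: U {1,2,3,4,5,7}->{1,2,3,4,5}; V {1,4,5,7}->{1,4,5}; X {1,3,5,6,7}->{3,5}; Z {1,3,6}->{6}
pass 2: U {1,2,3,4,5}->{1,2,4}; V {1,4,5}->{1,4}
pass 3: no change
Fixpoint after 3 passes: D(X) = {3,5}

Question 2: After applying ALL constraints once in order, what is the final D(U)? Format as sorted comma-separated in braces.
Answer: {1,2,3,4,5}

Derivation:
Constraint 1 (X != V) on D(X)={1,3,5,6,7} D(V)={1,4,5,7}: no change
Constraint 2 (V + U = X) on D(V)={1,4,5,7} D(U)={1,2,3,4,5,7} D(X)={1,3,5,6,7}: V {1,4,5,7}->{1,4,5}; U {1,2,3,4,5,7}->{1,2,3,4,5}; X {1,3,5,6,7}->{3,5,6,7}
Constraint 3 (X < Z) on D(X)={3,5,6,7} D(Z)={1,3,6}: X {3,5,6,7}->{3,5}; Z {1,3,6}->{6}
So after all 3 constraints: D(U) = {1,2,3,4,5}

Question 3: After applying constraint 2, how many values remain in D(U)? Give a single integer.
Constraint 1 (X != V) on D(X)={1,3,5,6,7} D(V)={1,4,5,7}: no change
Constraint 2 (V + U = X) on D(V)={1,4,5,7} D(U)={1,2,3,4,5,7} D(X)={1,3,5,6,7}: V {1,4,5,7}->{1,4,5}; U {1,2,3,4,5,7}->{1,2,3,4,5}; X {1,3,5,6,7}->{3,5,6,7}
So after constraint 2: D(U)={1,2,3,4,5}, size = 5

Answer: 5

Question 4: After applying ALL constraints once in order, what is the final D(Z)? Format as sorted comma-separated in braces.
Constraint 1 (X != V) on D(X)={1,3,5,6,7} D(V)={1,4,5,7}: no change
Constraint 2 (V + U = X) on D(V)={1,4,5,7} D(U)={1,2,3,4,5,7} D(X)={1,3,5,6,7}: V {1,4,5,7}->{1,4,5}; U {1,2,3,4,5,7}->{1,2,3,4,5}; X {1,3,5,6,7}->{3,5,6,7}
Constraint 3 (X < Z) on D(X)={3,5,6,7} D(Z)={1,3,6}: X {3,5,6,7}->{3,5}; Z {1,3,6}->{6}
So after all 3 constraints: D(Z) = {6}

Answer: {6}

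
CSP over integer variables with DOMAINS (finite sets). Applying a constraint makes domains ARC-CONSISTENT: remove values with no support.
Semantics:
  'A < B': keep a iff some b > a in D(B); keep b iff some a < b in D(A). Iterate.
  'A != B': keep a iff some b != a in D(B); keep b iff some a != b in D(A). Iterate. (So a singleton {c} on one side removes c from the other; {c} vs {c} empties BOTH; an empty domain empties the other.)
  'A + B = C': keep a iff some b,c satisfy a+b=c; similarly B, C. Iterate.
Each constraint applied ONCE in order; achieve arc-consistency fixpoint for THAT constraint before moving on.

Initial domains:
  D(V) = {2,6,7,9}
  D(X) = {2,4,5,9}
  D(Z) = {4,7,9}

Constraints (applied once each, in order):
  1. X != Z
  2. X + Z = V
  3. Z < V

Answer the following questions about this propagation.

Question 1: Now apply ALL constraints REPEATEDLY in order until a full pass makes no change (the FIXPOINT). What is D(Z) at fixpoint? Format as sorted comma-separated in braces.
pass 0 (initial): D(Z)={4,7,9}
pass 1: V {2,6,7,9}->{6,9}; X {2,4,5,9}->{2,5}; Z {4,7,9}->{4,7}
pass 2: no change
Fixpoint after 2 passes: D(Z) = {4,7}

Answer: {4,7}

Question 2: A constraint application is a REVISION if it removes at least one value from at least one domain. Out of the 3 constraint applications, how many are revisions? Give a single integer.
Constraint 1 (X != Z) on D(X)={2,4,5,9} D(Z)={4,7,9}: no change => not a revision
Constraint 2 (X + Z = V) on D(X)={2,4,5,9} D(Z)={4,7,9} D(V)={2,6,7,9}: X {2,4,5,9}->{2,5}; Z {4,7,9}->{4,7}; V {2,6,7,9}->{6,9} => REVISION
Constraint 3 (Z < V) on D(Z)={4,7} D(V)={6,9}: no change => not a revision
Total revisions = 1

Answer: 1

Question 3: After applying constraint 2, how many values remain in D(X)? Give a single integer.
Constraint 1 (X != Z) on D(X)={2,4,5,9} D(Z)={4,7,9}: no change
Constraint 2 (X + Z = V) on D(X)={2,4,5,9} D(Z)={4,7,9} D(V)={2,6,7,9}: X {2,4,5,9}->{2,5}; Z {4,7,9}->{4,7}; V {2,6,7,9}->{6,9}
So after constraint 2: D(X)={2,5}, size = 2

Answer: 2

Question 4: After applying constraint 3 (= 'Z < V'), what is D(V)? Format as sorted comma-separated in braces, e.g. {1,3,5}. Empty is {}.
Answer: {6,9}

Derivation:
Constraint 1 (X != Z) on D(X)={2,4,5,9} D(Z)={4,7,9}: no change
Constraint 2 (X + Z = V) on D(X)={2,4,5,9} D(Z)={4,7,9} D(V)={2,6,7,9}: X {2,4,5,9}->{2,5}; Z {4,7,9}->{4,7}; V {2,6,7,9}->{6,9}
Constraint 3 (Z < V) on D(Z)={4,7} D(V)={6,9}: no change
So after constraint 3: D(V) = {6,9}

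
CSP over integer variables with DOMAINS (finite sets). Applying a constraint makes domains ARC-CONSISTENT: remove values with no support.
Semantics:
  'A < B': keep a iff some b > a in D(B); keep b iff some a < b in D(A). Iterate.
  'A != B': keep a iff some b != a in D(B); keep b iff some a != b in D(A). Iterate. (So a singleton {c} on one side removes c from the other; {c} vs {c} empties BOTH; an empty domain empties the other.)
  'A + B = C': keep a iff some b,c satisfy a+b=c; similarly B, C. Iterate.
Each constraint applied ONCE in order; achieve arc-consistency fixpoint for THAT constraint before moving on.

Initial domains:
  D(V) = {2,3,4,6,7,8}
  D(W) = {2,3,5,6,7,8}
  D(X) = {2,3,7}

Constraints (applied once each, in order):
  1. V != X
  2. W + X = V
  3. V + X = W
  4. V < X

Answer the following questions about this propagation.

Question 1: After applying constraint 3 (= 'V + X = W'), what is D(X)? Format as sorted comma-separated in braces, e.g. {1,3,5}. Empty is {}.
Answer: {2}

Derivation:
Constraint 1 (V != X) on D(V)={2,3,4,6,7,8} D(X)={2,3,7}: no change
Constraint 2 (W + X = V) on D(W)={2,3,5,6,7,8} D(X)={2,3,7} D(V)={2,3,4,6,7,8}: W {2,3,5,6,7,8}->{2,3,5,6}; X {2,3,7}->{2,3}; V {2,3,4,6,7,8}->{4,6,7,8}
Constraint 3 (V + X = W) on D(V)={4,6,7,8} D(X)={2,3} D(W)={2,3,5,6}: V {4,6,7,8}->{4}; X {2,3}->{2}; W {2,3,5,6}->{6}
So after constraint 3: D(X) = {2}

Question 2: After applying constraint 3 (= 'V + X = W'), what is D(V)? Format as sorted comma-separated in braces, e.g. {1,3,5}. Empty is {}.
Constraint 1 (V != X) on D(V)={2,3,4,6,7,8} D(X)={2,3,7}: no change
Constraint 2 (W + X = V) on D(W)={2,3,5,6,7,8} D(X)={2,3,7} D(V)={2,3,4,6,7,8}: W {2,3,5,6,7,8}->{2,3,5,6}; X {2,3,7}->{2,3}; V {2,3,4,6,7,8}->{4,6,7,8}
Constraint 3 (V + X = W) on D(V)={4,6,7,8} D(X)={2,3} D(W)={2,3,5,6}: V {4,6,7,8}->{4}; X {2,3}->{2}; W {2,3,5,6}->{6}
So after constraint 3: D(V) = {4}

Answer: {4}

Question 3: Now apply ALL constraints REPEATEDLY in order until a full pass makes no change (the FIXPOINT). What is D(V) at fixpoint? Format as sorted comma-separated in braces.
Answer: {}

Derivation:
pass 0 (initial): D(V)={2,3,4,6,7,8}
pass 1: V {2,3,4,6,7,8}->{}; W {2,3,5,6,7,8}->{6}; X {2,3,7}->{}
pass 2: W {6}->{}
pass 3: no change
Fixpoint after 3 passes: D(V) = {}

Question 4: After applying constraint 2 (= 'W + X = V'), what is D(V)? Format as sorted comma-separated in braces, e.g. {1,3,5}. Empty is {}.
Constraint 1 (V != X) on D(V)={2,3,4,6,7,8} D(X)={2,3,7}: no change
Constraint 2 (W + X = V) on D(W)={2,3,5,6,7,8} D(X)={2,3,7} D(V)={2,3,4,6,7,8}: W {2,3,5,6,7,8}->{2,3,5,6}; X {2,3,7}->{2,3}; V {2,3,4,6,7,8}->{4,6,7,8}
So after constraint 2: D(V) = {4,6,7,8}

Answer: {4,6,7,8}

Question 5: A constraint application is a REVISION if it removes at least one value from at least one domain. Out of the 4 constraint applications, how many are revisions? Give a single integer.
Answer: 3

Derivation:
Constraint 1 (V != X) on D(V)={2,3,4,6,7,8} D(X)={2,3,7}: no change => not a revision
Constraint 2 (W + X = V) on D(W)={2,3,5,6,7,8} D(X)={2,3,7} D(V)={2,3,4,6,7,8}: W {2,3,5,6,7,8}->{2,3,5,6}; X {2,3,7}->{2,3}; V {2,3,4,6,7,8}->{4,6,7,8} => REVISION
Constraint 3 (V + X = W) on D(V)={4,6,7,8} D(X)={2,3} D(W)={2,3,5,6}: V {4,6,7,8}->{4}; X {2,3}->{2}; W {2,3,5,6}->{6} => REVISION
Constraint 4 (V < X) on D(V)={4} D(X)={2}: V {4}->{}; X {2}->{} => REVISION
Total revisions = 3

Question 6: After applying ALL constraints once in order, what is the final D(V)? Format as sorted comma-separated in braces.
Answer: {}

Derivation:
Constraint 1 (V != X) on D(V)={2,3,4,6,7,8} D(X)={2,3,7}: no change
Constraint 2 (W + X = V) on D(W)={2,3,5,6,7,8} D(X)={2,3,7} D(V)={2,3,4,6,7,8}: W {2,3,5,6,7,8}->{2,3,5,6}; X {2,3,7}->{2,3}; V {2,3,4,6,7,8}->{4,6,7,8}
Constraint 3 (V + X = W) on D(V)={4,6,7,8} D(X)={2,3} D(W)={2,3,5,6}: V {4,6,7,8}->{4}; X {2,3}->{2}; W {2,3,5,6}->{6}
Constraint 4 (V < X) on D(V)={4} D(X)={2}: V {4}->{}; X {2}->{}
So after all 4 constraints: D(V) = {}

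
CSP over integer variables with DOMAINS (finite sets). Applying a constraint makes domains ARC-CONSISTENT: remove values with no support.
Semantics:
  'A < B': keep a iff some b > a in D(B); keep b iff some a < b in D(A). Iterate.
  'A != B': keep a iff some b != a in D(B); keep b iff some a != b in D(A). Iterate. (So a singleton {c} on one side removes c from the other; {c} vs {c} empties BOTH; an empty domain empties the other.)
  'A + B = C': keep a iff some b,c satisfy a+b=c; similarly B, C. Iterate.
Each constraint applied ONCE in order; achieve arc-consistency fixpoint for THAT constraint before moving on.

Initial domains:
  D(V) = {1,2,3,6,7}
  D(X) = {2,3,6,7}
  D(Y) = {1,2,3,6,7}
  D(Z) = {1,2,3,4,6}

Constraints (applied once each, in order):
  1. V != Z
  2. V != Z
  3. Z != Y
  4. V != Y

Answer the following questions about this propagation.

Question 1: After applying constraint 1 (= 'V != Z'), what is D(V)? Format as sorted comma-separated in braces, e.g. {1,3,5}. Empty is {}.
Answer: {1,2,3,6,7}

Derivation:
Constraint 1 (V != Z) on D(V)={1,2,3,6,7} D(Z)={1,2,3,4,6}: no change
So after constraint 1: D(V) = {1,2,3,6,7}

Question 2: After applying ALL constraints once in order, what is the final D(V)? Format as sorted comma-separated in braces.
Answer: {1,2,3,6,7}

Derivation:
Constraint 1 (V != Z) on D(V)={1,2,3,6,7} D(Z)={1,2,3,4,6}: no change
Constraint 2 (V != Z) on D(V)={1,2,3,6,7} D(Z)={1,2,3,4,6}: no change
Constraint 3 (Z != Y) on D(Z)={1,2,3,4,6} D(Y)={1,2,3,6,7}: no change
Constraint 4 (V != Y) on D(V)={1,2,3,6,7} D(Y)={1,2,3,6,7}: no change
So after all 4 constraints: D(V) = {1,2,3,6,7}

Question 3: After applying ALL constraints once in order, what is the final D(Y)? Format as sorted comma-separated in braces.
Constraint 1 (V != Z) on D(V)={1,2,3,6,7} D(Z)={1,2,3,4,6}: no change
Constraint 2 (V != Z) on D(V)={1,2,3,6,7} D(Z)={1,2,3,4,6}: no change
Constraint 3 (Z != Y) on D(Z)={1,2,3,4,6} D(Y)={1,2,3,6,7}: no change
Constraint 4 (V != Y) on D(V)={1,2,3,6,7} D(Y)={1,2,3,6,7}: no change
So after all 4 constraints: D(Y) = {1,2,3,6,7}

Answer: {1,2,3,6,7}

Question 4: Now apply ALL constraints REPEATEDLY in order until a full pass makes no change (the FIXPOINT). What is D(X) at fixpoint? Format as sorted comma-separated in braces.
Answer: {2,3,6,7}

Derivation:
pass 0 (initial): D(X)={2,3,6,7}
pass 1: no change
Fixpoint after 1 passes: D(X) = {2,3,6,7}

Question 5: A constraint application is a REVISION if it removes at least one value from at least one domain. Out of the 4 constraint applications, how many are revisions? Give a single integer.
Constraint 1 (V != Z) on D(V)={1,2,3,6,7} D(Z)={1,2,3,4,6}: no change => not a revision
Constraint 2 (V != Z) on D(V)={1,2,3,6,7} D(Z)={1,2,3,4,6}: no change => not a revision
Constraint 3 (Z != Y) on D(Z)={1,2,3,4,6} D(Y)={1,2,3,6,7}: no change => not a revision
Constraint 4 (V != Y) on D(V)={1,2,3,6,7} D(Y)={1,2,3,6,7}: no change => not a revision
Total revisions = 0

Answer: 0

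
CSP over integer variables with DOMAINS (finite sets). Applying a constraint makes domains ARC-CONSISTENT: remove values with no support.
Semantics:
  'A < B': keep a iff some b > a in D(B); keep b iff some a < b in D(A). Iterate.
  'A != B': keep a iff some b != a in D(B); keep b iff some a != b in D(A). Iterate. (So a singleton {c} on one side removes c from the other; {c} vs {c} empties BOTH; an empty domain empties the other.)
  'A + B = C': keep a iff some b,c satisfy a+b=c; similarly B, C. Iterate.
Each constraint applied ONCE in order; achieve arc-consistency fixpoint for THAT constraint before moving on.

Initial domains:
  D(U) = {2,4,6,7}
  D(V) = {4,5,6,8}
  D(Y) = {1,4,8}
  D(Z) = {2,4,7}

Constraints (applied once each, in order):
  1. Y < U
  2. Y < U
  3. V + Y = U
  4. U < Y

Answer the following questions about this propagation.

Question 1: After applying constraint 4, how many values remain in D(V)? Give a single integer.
Constraint 1 (Y < U) on D(Y)={1,4,8} D(U)={2,4,6,7}: Y {1,4,8}->{1,4}
Constraint 2 (Y < U) on D(Y)={1,4} D(U)={2,4,6,7}: no change
Constraint 3 (V + Y = U) on D(V)={4,5,6,8} D(Y)={1,4} D(U)={2,4,6,7}: V {4,5,6,8}->{5,6}; Y {1,4}->{1}; U {2,4,6,7}->{6,7}
Constraint 4 (U < Y) on D(U)={6,7} D(Y)={1}: U {6,7}->{}; Y {1}->{}
So after constraint 4: D(V)={5,6}, size = 2

Answer: 2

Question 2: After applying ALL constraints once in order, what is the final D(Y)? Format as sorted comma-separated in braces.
Answer: {}

Derivation:
Constraint 1 (Y < U) on D(Y)={1,4,8} D(U)={2,4,6,7}: Y {1,4,8}->{1,4}
Constraint 2 (Y < U) on D(Y)={1,4} D(U)={2,4,6,7}: no change
Constraint 3 (V + Y = U) on D(V)={4,5,6,8} D(Y)={1,4} D(U)={2,4,6,7}: V {4,5,6,8}->{5,6}; Y {1,4}->{1}; U {2,4,6,7}->{6,7}
Constraint 4 (U < Y) on D(U)={6,7} D(Y)={1}: U {6,7}->{}; Y {1}->{}
So after all 4 constraints: D(Y) = {}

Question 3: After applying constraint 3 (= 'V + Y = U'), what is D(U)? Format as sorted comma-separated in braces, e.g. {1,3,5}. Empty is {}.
Answer: {6,7}

Derivation:
Constraint 1 (Y < U) on D(Y)={1,4,8} D(U)={2,4,6,7}: Y {1,4,8}->{1,4}
Constraint 2 (Y < U) on D(Y)={1,4} D(U)={2,4,6,7}: no change
Constraint 3 (V + Y = U) on D(V)={4,5,6,8} D(Y)={1,4} D(U)={2,4,6,7}: V {4,5,6,8}->{5,6}; Y {1,4}->{1}; U {2,4,6,7}->{6,7}
So after constraint 3: D(U) = {6,7}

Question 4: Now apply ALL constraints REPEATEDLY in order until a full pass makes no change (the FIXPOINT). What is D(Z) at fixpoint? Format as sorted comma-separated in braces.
pass 0 (initial): D(Z)={2,4,7}
pass 1: U {2,4,6,7}->{}; V {4,5,6,8}->{5,6}; Y {1,4,8}->{}
pass 2: V {5,6}->{}
pass 3: no change
Fixpoint after 3 passes: D(Z) = {2,4,7}

Answer: {2,4,7}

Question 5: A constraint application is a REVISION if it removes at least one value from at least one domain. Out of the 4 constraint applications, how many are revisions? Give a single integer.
Constraint 1 (Y < U) on D(Y)={1,4,8} D(U)={2,4,6,7}: Y {1,4,8}->{1,4} => REVISION
Constraint 2 (Y < U) on D(Y)={1,4} D(U)={2,4,6,7}: no change => not a revision
Constraint 3 (V + Y = U) on D(V)={4,5,6,8} D(Y)={1,4} D(U)={2,4,6,7}: V {4,5,6,8}->{5,6}; Y {1,4}->{1}; U {2,4,6,7}->{6,7} => REVISION
Constraint 4 (U < Y) on D(U)={6,7} D(Y)={1}: U {6,7}->{}; Y {1}->{} => REVISION
Total revisions = 3

Answer: 3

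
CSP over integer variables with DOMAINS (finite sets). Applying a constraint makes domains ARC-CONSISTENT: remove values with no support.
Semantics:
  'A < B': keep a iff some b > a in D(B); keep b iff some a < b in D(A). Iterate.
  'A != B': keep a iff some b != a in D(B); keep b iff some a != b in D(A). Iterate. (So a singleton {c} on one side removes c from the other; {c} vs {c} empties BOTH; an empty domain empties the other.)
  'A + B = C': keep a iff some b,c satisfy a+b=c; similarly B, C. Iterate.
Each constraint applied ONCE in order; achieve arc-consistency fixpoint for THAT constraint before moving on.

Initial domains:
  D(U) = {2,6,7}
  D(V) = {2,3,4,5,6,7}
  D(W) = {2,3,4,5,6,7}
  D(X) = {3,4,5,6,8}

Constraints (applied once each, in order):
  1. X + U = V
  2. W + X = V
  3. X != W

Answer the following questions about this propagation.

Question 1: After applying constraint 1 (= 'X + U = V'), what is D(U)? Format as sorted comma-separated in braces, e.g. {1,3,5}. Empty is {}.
Answer: {2}

Derivation:
Constraint 1 (X + U = V) on D(X)={3,4,5,6,8} D(U)={2,6,7} D(V)={2,3,4,5,6,7}: X {3,4,5,6,8}->{3,4,5}; U {2,6,7}->{2}; V {2,3,4,5,6,7}->{5,6,7}
So after constraint 1: D(U) = {2}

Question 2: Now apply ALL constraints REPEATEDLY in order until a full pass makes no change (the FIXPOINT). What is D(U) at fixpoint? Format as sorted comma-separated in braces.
pass 0 (initial): D(U)={2,6,7}
pass 1: U {2,6,7}->{2}; V {2,3,4,5,6,7}->{5,6,7}; W {2,3,4,5,6,7}->{2,3,4}; X {3,4,5,6,8}->{3,4,5}
pass 2: no change
Fixpoint after 2 passes: D(U) = {2}

Answer: {2}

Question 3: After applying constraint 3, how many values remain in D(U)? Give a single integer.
Constraint 1 (X + U = V) on D(X)={3,4,5,6,8} D(U)={2,6,7} D(V)={2,3,4,5,6,7}: X {3,4,5,6,8}->{3,4,5}; U {2,6,7}->{2}; V {2,3,4,5,6,7}->{5,6,7}
Constraint 2 (W + X = V) on D(W)={2,3,4,5,6,7} D(X)={3,4,5} D(V)={5,6,7}: W {2,3,4,5,6,7}->{2,3,4}
Constraint 3 (X != W) on D(X)={3,4,5} D(W)={2,3,4}: no change
So after constraint 3: D(U)={2}, size = 1

Answer: 1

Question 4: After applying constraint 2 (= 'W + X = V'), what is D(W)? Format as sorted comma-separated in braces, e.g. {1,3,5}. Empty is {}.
Answer: {2,3,4}

Derivation:
Constraint 1 (X + U = V) on D(X)={3,4,5,6,8} D(U)={2,6,7} D(V)={2,3,4,5,6,7}: X {3,4,5,6,8}->{3,4,5}; U {2,6,7}->{2}; V {2,3,4,5,6,7}->{5,6,7}
Constraint 2 (W + X = V) on D(W)={2,3,4,5,6,7} D(X)={3,4,5} D(V)={5,6,7}: W {2,3,4,5,6,7}->{2,3,4}
So after constraint 2: D(W) = {2,3,4}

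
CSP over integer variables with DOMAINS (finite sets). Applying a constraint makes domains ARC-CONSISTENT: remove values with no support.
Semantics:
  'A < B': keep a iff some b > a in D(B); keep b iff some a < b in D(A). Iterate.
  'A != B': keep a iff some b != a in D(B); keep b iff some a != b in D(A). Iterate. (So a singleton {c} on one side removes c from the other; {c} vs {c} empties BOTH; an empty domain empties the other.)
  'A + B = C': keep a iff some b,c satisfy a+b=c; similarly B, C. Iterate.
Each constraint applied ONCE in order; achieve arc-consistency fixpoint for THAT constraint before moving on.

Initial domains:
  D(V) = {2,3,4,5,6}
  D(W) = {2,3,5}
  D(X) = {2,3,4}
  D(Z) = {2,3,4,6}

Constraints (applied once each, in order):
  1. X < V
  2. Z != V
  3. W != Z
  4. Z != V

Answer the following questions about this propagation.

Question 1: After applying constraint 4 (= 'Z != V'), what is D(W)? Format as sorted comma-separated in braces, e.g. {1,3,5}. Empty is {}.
Constraint 1 (X < V) on D(X)={2,3,4} D(V)={2,3,4,5,6}: V {2,3,4,5,6}->{3,4,5,6}
Constraint 2 (Z != V) on D(Z)={2,3,4,6} D(V)={3,4,5,6}: no change
Constraint 3 (W != Z) on D(W)={2,3,5} D(Z)={2,3,4,6}: no change
Constraint 4 (Z != V) on D(Z)={2,3,4,6} D(V)={3,4,5,6}: no change
So after constraint 4: D(W) = {2,3,5}

Answer: {2,3,5}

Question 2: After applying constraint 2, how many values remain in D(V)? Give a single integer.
Answer: 4

Derivation:
Constraint 1 (X < V) on D(X)={2,3,4} D(V)={2,3,4,5,6}: V {2,3,4,5,6}->{3,4,5,6}
Constraint 2 (Z != V) on D(Z)={2,3,4,6} D(V)={3,4,5,6}: no change
So after constraint 2: D(V)={3,4,5,6}, size = 4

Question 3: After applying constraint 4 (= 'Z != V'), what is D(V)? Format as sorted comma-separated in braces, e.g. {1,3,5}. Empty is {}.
Constraint 1 (X < V) on D(X)={2,3,4} D(V)={2,3,4,5,6}: V {2,3,4,5,6}->{3,4,5,6}
Constraint 2 (Z != V) on D(Z)={2,3,4,6} D(V)={3,4,5,6}: no change
Constraint 3 (W != Z) on D(W)={2,3,5} D(Z)={2,3,4,6}: no change
Constraint 4 (Z != V) on D(Z)={2,3,4,6} D(V)={3,4,5,6}: no change
So after constraint 4: D(V) = {3,4,5,6}

Answer: {3,4,5,6}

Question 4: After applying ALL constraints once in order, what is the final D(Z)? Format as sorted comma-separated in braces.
Constraint 1 (X < V) on D(X)={2,3,4} D(V)={2,3,4,5,6}: V {2,3,4,5,6}->{3,4,5,6}
Constraint 2 (Z != V) on D(Z)={2,3,4,6} D(V)={3,4,5,6}: no change
Constraint 3 (W != Z) on D(W)={2,3,5} D(Z)={2,3,4,6}: no change
Constraint 4 (Z != V) on D(Z)={2,3,4,6} D(V)={3,4,5,6}: no change
So after all 4 constraints: D(Z) = {2,3,4,6}

Answer: {2,3,4,6}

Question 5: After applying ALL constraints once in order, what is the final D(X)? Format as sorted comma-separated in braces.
Constraint 1 (X < V) on D(X)={2,3,4} D(V)={2,3,4,5,6}: V {2,3,4,5,6}->{3,4,5,6}
Constraint 2 (Z != V) on D(Z)={2,3,4,6} D(V)={3,4,5,6}: no change
Constraint 3 (W != Z) on D(W)={2,3,5} D(Z)={2,3,4,6}: no change
Constraint 4 (Z != V) on D(Z)={2,3,4,6} D(V)={3,4,5,6}: no change
So after all 4 constraints: D(X) = {2,3,4}

Answer: {2,3,4}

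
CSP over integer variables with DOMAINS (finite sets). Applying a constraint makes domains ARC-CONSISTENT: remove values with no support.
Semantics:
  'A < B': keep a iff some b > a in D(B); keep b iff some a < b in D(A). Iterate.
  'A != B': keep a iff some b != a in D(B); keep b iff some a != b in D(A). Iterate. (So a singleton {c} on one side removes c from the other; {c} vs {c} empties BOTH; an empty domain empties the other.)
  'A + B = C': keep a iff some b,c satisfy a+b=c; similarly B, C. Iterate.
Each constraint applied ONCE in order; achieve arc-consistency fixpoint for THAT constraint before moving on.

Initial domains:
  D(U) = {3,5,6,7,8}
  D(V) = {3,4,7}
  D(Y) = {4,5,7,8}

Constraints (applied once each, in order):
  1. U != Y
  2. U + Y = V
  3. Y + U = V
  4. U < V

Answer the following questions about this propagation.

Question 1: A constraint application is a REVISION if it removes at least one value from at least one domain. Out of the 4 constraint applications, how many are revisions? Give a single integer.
Constraint 1 (U != Y) on D(U)={3,5,6,7,8} D(Y)={4,5,7,8}: no change => not a revision
Constraint 2 (U + Y = V) on D(U)={3,5,6,7,8} D(Y)={4,5,7,8} D(V)={3,4,7}: U {3,5,6,7,8}->{3}; Y {4,5,7,8}->{4}; V {3,4,7}->{7} => REVISION
Constraint 3 (Y + U = V) on D(Y)={4} D(U)={3} D(V)={7}: no change => not a revision
Constraint 4 (U < V) on D(U)={3} D(V)={7}: no change => not a revision
Total revisions = 1

Answer: 1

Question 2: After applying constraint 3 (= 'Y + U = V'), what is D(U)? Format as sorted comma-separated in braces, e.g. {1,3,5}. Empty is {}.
Constraint 1 (U != Y) on D(U)={3,5,6,7,8} D(Y)={4,5,7,8}: no change
Constraint 2 (U + Y = V) on D(U)={3,5,6,7,8} D(Y)={4,5,7,8} D(V)={3,4,7}: U {3,5,6,7,8}->{3}; Y {4,5,7,8}->{4}; V {3,4,7}->{7}
Constraint 3 (Y + U = V) on D(Y)={4} D(U)={3} D(V)={7}: no change
So after constraint 3: D(U) = {3}

Answer: {3}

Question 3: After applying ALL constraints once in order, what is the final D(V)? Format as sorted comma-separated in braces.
Constraint 1 (U != Y) on D(U)={3,5,6,7,8} D(Y)={4,5,7,8}: no change
Constraint 2 (U + Y = V) on D(U)={3,5,6,7,8} D(Y)={4,5,7,8} D(V)={3,4,7}: U {3,5,6,7,8}->{3}; Y {4,5,7,8}->{4}; V {3,4,7}->{7}
Constraint 3 (Y + U = V) on D(Y)={4} D(U)={3} D(V)={7}: no change
Constraint 4 (U < V) on D(U)={3} D(V)={7}: no change
So after all 4 constraints: D(V) = {7}

Answer: {7}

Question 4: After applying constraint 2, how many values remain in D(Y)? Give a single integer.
Answer: 1

Derivation:
Constraint 1 (U != Y) on D(U)={3,5,6,7,8} D(Y)={4,5,7,8}: no change
Constraint 2 (U + Y = V) on D(U)={3,5,6,7,8} D(Y)={4,5,7,8} D(V)={3,4,7}: U {3,5,6,7,8}->{3}; Y {4,5,7,8}->{4}; V {3,4,7}->{7}
So after constraint 2: D(Y)={4}, size = 1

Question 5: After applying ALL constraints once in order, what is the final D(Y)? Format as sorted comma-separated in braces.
Constraint 1 (U != Y) on D(U)={3,5,6,7,8} D(Y)={4,5,7,8}: no change
Constraint 2 (U + Y = V) on D(U)={3,5,6,7,8} D(Y)={4,5,7,8} D(V)={3,4,7}: U {3,5,6,7,8}->{3}; Y {4,5,7,8}->{4}; V {3,4,7}->{7}
Constraint 3 (Y + U = V) on D(Y)={4} D(U)={3} D(V)={7}: no change
Constraint 4 (U < V) on D(U)={3} D(V)={7}: no change
So after all 4 constraints: D(Y) = {4}

Answer: {4}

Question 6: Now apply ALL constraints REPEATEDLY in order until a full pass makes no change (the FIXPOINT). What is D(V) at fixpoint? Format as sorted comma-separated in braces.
pass 0 (initial): D(V)={3,4,7}
pass 1: U {3,5,6,7,8}->{3}; V {3,4,7}->{7}; Y {4,5,7,8}->{4}
pass 2: no change
Fixpoint after 2 passes: D(V) = {7}

Answer: {7}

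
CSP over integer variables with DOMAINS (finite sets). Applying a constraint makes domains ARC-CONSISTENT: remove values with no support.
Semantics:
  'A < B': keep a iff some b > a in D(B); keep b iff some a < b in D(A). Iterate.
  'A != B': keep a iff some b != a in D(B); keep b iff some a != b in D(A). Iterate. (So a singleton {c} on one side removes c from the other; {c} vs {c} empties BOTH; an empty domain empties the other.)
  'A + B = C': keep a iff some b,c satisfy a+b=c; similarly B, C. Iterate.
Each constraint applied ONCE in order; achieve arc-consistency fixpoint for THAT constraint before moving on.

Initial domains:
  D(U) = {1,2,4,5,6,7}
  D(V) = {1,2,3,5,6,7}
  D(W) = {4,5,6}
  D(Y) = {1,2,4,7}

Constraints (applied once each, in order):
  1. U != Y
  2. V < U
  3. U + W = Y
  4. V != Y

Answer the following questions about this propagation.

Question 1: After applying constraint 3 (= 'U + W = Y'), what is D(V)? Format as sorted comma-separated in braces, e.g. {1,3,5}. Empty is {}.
Answer: {1,2,3,5,6}

Derivation:
Constraint 1 (U != Y) on D(U)={1,2,4,5,6,7} D(Y)={1,2,4,7}: no change
Constraint 2 (V < U) on D(V)={1,2,3,5,6,7} D(U)={1,2,4,5,6,7}: V {1,2,3,5,6,7}->{1,2,3,5,6}; U {1,2,4,5,6,7}->{2,4,5,6,7}
Constraint 3 (U + W = Y) on D(U)={2,4,5,6,7} D(W)={4,5,6} D(Y)={1,2,4,7}: U {2,4,5,6,7}->{2}; W {4,5,6}->{5}; Y {1,2,4,7}->{7}
So after constraint 3: D(V) = {1,2,3,5,6}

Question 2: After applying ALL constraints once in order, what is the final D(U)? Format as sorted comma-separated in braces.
Answer: {2}

Derivation:
Constraint 1 (U != Y) on D(U)={1,2,4,5,6,7} D(Y)={1,2,4,7}: no change
Constraint 2 (V < U) on D(V)={1,2,3,5,6,7} D(U)={1,2,4,5,6,7}: V {1,2,3,5,6,7}->{1,2,3,5,6}; U {1,2,4,5,6,7}->{2,4,5,6,7}
Constraint 3 (U + W = Y) on D(U)={2,4,5,6,7} D(W)={4,5,6} D(Y)={1,2,4,7}: U {2,4,5,6,7}->{2}; W {4,5,6}->{5}; Y {1,2,4,7}->{7}
Constraint 4 (V != Y) on D(V)={1,2,3,5,6} D(Y)={7}: no change
So after all 4 constraints: D(U) = {2}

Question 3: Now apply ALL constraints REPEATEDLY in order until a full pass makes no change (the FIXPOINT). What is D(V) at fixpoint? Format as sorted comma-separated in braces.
Answer: {1}

Derivation:
pass 0 (initial): D(V)={1,2,3,5,6,7}
pass 1: U {1,2,4,5,6,7}->{2}; V {1,2,3,5,6,7}->{1,2,3,5,6}; W {4,5,6}->{5}; Y {1,2,4,7}->{7}
pass 2: V {1,2,3,5,6}->{1}
pass 3: no change
Fixpoint after 3 passes: D(V) = {1}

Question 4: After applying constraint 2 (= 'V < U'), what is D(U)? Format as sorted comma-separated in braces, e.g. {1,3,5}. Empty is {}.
Constraint 1 (U != Y) on D(U)={1,2,4,5,6,7} D(Y)={1,2,4,7}: no change
Constraint 2 (V < U) on D(V)={1,2,3,5,6,7} D(U)={1,2,4,5,6,7}: V {1,2,3,5,6,7}->{1,2,3,5,6}; U {1,2,4,5,6,7}->{2,4,5,6,7}
So after constraint 2: D(U) = {2,4,5,6,7}

Answer: {2,4,5,6,7}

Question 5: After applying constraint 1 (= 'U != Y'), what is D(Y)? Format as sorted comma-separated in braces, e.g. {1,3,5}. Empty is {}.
Answer: {1,2,4,7}

Derivation:
Constraint 1 (U != Y) on D(U)={1,2,4,5,6,7} D(Y)={1,2,4,7}: no change
So after constraint 1: D(Y) = {1,2,4,7}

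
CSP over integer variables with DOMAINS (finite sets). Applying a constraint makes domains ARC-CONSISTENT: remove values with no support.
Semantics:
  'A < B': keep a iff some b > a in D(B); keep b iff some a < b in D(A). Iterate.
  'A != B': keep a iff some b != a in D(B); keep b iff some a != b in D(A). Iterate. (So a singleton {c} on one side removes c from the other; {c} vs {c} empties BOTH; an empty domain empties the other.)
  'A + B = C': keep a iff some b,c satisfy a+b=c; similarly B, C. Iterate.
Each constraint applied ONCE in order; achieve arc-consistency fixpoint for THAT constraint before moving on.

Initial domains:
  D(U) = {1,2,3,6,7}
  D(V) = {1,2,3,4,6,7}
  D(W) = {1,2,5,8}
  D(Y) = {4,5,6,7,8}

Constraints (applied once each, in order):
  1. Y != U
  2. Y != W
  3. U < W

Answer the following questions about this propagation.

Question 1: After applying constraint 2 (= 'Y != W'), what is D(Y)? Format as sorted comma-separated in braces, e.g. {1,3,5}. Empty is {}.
Constraint 1 (Y != U) on D(Y)={4,5,6,7,8} D(U)={1,2,3,6,7}: no change
Constraint 2 (Y != W) on D(Y)={4,5,6,7,8} D(W)={1,2,5,8}: no change
So after constraint 2: D(Y) = {4,5,6,7,8}

Answer: {4,5,6,7,8}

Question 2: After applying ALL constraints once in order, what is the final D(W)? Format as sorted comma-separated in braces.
Answer: {2,5,8}

Derivation:
Constraint 1 (Y != U) on D(Y)={4,5,6,7,8} D(U)={1,2,3,6,7}: no change
Constraint 2 (Y != W) on D(Y)={4,5,6,7,8} D(W)={1,2,5,8}: no change
Constraint 3 (U < W) on D(U)={1,2,3,6,7} D(W)={1,2,5,8}: W {1,2,5,8}->{2,5,8}
So after all 3 constraints: D(W) = {2,5,8}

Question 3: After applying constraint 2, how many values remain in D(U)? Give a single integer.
Constraint 1 (Y != U) on D(Y)={4,5,6,7,8} D(U)={1,2,3,6,7}: no change
Constraint 2 (Y != W) on D(Y)={4,5,6,7,8} D(W)={1,2,5,8}: no change
So after constraint 2: D(U)={1,2,3,6,7}, size = 5

Answer: 5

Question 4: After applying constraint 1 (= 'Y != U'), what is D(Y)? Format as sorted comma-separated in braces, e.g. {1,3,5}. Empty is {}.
Constraint 1 (Y != U) on D(Y)={4,5,6,7,8} D(U)={1,2,3,6,7}: no change
So after constraint 1: D(Y) = {4,5,6,7,8}

Answer: {4,5,6,7,8}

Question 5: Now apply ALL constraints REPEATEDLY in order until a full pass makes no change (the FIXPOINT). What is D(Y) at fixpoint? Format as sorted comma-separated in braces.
pass 0 (initial): D(Y)={4,5,6,7,8}
pass 1: W {1,2,5,8}->{2,5,8}
pass 2: no change
Fixpoint after 2 passes: D(Y) = {4,5,6,7,8}

Answer: {4,5,6,7,8}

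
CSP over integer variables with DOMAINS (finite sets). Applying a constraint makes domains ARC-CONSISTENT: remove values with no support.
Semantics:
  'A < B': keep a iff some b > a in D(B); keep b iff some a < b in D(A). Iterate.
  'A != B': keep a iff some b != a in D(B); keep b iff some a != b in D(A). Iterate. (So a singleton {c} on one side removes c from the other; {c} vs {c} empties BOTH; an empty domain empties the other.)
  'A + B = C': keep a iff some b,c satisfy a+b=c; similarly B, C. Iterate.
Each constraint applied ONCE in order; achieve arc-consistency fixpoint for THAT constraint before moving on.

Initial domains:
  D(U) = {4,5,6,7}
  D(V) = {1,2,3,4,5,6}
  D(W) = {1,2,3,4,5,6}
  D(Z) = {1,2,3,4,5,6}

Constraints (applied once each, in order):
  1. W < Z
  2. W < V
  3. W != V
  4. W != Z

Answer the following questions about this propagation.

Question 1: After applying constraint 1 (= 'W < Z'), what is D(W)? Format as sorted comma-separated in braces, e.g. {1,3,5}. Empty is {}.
Constraint 1 (W < Z) on D(W)={1,2,3,4,5,6} D(Z)={1,2,3,4,5,6}: W {1,2,3,4,5,6}->{1,2,3,4,5}; Z {1,2,3,4,5,6}->{2,3,4,5,6}
So after constraint 1: D(W) = {1,2,3,4,5}

Answer: {1,2,3,4,5}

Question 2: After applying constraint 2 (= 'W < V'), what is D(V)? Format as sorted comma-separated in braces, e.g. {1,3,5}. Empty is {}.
Constraint 1 (W < Z) on D(W)={1,2,3,4,5,6} D(Z)={1,2,3,4,5,6}: W {1,2,3,4,5,6}->{1,2,3,4,5}; Z {1,2,3,4,5,6}->{2,3,4,5,6}
Constraint 2 (W < V) on D(W)={1,2,3,4,5} D(V)={1,2,3,4,5,6}: V {1,2,3,4,5,6}->{2,3,4,5,6}
So after constraint 2: D(V) = {2,3,4,5,6}

Answer: {2,3,4,5,6}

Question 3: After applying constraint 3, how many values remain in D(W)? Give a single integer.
Constraint 1 (W < Z) on D(W)={1,2,3,4,5,6} D(Z)={1,2,3,4,5,6}: W {1,2,3,4,5,6}->{1,2,3,4,5}; Z {1,2,3,4,5,6}->{2,3,4,5,6}
Constraint 2 (W < V) on D(W)={1,2,3,4,5} D(V)={1,2,3,4,5,6}: V {1,2,3,4,5,6}->{2,3,4,5,6}
Constraint 3 (W != V) on D(W)={1,2,3,4,5} D(V)={2,3,4,5,6}: no change
So after constraint 3: D(W)={1,2,3,4,5}, size = 5

Answer: 5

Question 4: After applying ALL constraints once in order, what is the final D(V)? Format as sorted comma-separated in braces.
Answer: {2,3,4,5,6}

Derivation:
Constraint 1 (W < Z) on D(W)={1,2,3,4,5,6} D(Z)={1,2,3,4,5,6}: W {1,2,3,4,5,6}->{1,2,3,4,5}; Z {1,2,3,4,5,6}->{2,3,4,5,6}
Constraint 2 (W < V) on D(W)={1,2,3,4,5} D(V)={1,2,3,4,5,6}: V {1,2,3,4,5,6}->{2,3,4,5,6}
Constraint 3 (W != V) on D(W)={1,2,3,4,5} D(V)={2,3,4,5,6}: no change
Constraint 4 (W != Z) on D(W)={1,2,3,4,5} D(Z)={2,3,4,5,6}: no change
So after all 4 constraints: D(V) = {2,3,4,5,6}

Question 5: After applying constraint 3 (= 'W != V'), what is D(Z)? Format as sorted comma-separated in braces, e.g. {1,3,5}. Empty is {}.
Constraint 1 (W < Z) on D(W)={1,2,3,4,5,6} D(Z)={1,2,3,4,5,6}: W {1,2,3,4,5,6}->{1,2,3,4,5}; Z {1,2,3,4,5,6}->{2,3,4,5,6}
Constraint 2 (W < V) on D(W)={1,2,3,4,5} D(V)={1,2,3,4,5,6}: V {1,2,3,4,5,6}->{2,3,4,5,6}
Constraint 3 (W != V) on D(W)={1,2,3,4,5} D(V)={2,3,4,5,6}: no change
So after constraint 3: D(Z) = {2,3,4,5,6}

Answer: {2,3,4,5,6}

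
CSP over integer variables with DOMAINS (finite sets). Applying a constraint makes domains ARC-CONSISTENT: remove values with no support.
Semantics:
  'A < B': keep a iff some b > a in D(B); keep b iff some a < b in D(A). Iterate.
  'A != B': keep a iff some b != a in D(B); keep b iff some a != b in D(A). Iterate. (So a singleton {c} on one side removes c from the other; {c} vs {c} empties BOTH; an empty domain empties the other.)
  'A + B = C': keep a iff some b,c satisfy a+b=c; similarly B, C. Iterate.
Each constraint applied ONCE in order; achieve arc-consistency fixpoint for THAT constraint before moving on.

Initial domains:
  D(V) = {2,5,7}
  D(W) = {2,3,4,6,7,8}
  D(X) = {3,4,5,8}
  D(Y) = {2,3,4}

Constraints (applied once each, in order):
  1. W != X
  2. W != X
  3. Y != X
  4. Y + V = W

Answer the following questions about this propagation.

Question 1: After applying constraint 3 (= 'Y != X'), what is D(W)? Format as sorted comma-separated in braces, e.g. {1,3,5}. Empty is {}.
Constraint 1 (W != X) on D(W)={2,3,4,6,7,8} D(X)={3,4,5,8}: no change
Constraint 2 (W != X) on D(W)={2,3,4,6,7,8} D(X)={3,4,5,8}: no change
Constraint 3 (Y != X) on D(Y)={2,3,4} D(X)={3,4,5,8}: no change
So after constraint 3: D(W) = {2,3,4,6,7,8}

Answer: {2,3,4,6,7,8}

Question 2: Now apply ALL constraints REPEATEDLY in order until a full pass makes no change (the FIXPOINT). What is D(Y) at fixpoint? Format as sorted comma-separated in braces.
pass 0 (initial): D(Y)={2,3,4}
pass 1: V {2,5,7}->{2,5}; W {2,3,4,6,7,8}->{4,6,7,8}
pass 2: no change
Fixpoint after 2 passes: D(Y) = {2,3,4}

Answer: {2,3,4}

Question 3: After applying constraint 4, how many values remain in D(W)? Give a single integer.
Answer: 4

Derivation:
Constraint 1 (W != X) on D(W)={2,3,4,6,7,8} D(X)={3,4,5,8}: no change
Constraint 2 (W != X) on D(W)={2,3,4,6,7,8} D(X)={3,4,5,8}: no change
Constraint 3 (Y != X) on D(Y)={2,3,4} D(X)={3,4,5,8}: no change
Constraint 4 (Y + V = W) on D(Y)={2,3,4} D(V)={2,5,7} D(W)={2,3,4,6,7,8}: V {2,5,7}->{2,5}; W {2,3,4,6,7,8}->{4,6,7,8}
So after constraint 4: D(W)={4,6,7,8}, size = 4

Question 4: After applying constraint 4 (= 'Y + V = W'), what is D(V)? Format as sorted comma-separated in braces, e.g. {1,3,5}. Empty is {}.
Answer: {2,5}

Derivation:
Constraint 1 (W != X) on D(W)={2,3,4,6,7,8} D(X)={3,4,5,8}: no change
Constraint 2 (W != X) on D(W)={2,3,4,6,7,8} D(X)={3,4,5,8}: no change
Constraint 3 (Y != X) on D(Y)={2,3,4} D(X)={3,4,5,8}: no change
Constraint 4 (Y + V = W) on D(Y)={2,3,4} D(V)={2,5,7} D(W)={2,3,4,6,7,8}: V {2,5,7}->{2,5}; W {2,3,4,6,7,8}->{4,6,7,8}
So after constraint 4: D(V) = {2,5}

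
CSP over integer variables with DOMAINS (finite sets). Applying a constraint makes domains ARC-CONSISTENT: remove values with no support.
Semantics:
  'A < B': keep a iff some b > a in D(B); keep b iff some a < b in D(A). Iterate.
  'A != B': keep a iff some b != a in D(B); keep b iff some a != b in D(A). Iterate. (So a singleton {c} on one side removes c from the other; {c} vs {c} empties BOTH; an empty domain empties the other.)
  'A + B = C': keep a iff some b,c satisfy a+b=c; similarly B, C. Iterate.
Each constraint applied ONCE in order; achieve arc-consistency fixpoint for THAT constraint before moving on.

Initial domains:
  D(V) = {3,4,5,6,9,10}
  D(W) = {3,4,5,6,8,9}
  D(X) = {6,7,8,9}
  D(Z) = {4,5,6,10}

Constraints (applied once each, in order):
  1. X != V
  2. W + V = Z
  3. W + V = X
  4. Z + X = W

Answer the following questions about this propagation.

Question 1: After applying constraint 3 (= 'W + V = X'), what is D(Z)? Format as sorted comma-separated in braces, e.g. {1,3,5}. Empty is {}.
Constraint 1 (X != V) on D(X)={6,7,8,9} D(V)={3,4,5,6,9,10}: no change
Constraint 2 (W + V = Z) on D(W)={3,4,5,6,8,9} D(V)={3,4,5,6,9,10} D(Z)={4,5,6,10}: W {3,4,5,6,8,9}->{3,4,5,6}; V {3,4,5,6,9,10}->{3,4,5,6}; Z {4,5,6,10}->{6,10}
Constraint 3 (W + V = X) on D(W)={3,4,5,6} D(V)={3,4,5,6} D(X)={6,7,8,9}: no change
So after constraint 3: D(Z) = {6,10}

Answer: {6,10}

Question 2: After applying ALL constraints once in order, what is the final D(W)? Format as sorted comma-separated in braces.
Answer: {}

Derivation:
Constraint 1 (X != V) on D(X)={6,7,8,9} D(V)={3,4,5,6,9,10}: no change
Constraint 2 (W + V = Z) on D(W)={3,4,5,6,8,9} D(V)={3,4,5,6,9,10} D(Z)={4,5,6,10}: W {3,4,5,6,8,9}->{3,4,5,6}; V {3,4,5,6,9,10}->{3,4,5,6}; Z {4,5,6,10}->{6,10}
Constraint 3 (W + V = X) on D(W)={3,4,5,6} D(V)={3,4,5,6} D(X)={6,7,8,9}: no change
Constraint 4 (Z + X = W) on D(Z)={6,10} D(X)={6,7,8,9} D(W)={3,4,5,6}: Z {6,10}->{}; X {6,7,8,9}->{}; W {3,4,5,6}->{}
So after all 4 constraints: D(W) = {}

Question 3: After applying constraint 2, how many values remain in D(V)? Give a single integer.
Answer: 4

Derivation:
Constraint 1 (X != V) on D(X)={6,7,8,9} D(V)={3,4,5,6,9,10}: no change
Constraint 2 (W + V = Z) on D(W)={3,4,5,6,8,9} D(V)={3,4,5,6,9,10} D(Z)={4,5,6,10}: W {3,4,5,6,8,9}->{3,4,5,6}; V {3,4,5,6,9,10}->{3,4,5,6}; Z {4,5,6,10}->{6,10}
So after constraint 2: D(V)={3,4,5,6}, size = 4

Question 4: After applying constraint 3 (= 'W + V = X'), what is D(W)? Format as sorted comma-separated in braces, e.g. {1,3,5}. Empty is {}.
Constraint 1 (X != V) on D(X)={6,7,8,9} D(V)={3,4,5,6,9,10}: no change
Constraint 2 (W + V = Z) on D(W)={3,4,5,6,8,9} D(V)={3,4,5,6,9,10} D(Z)={4,5,6,10}: W {3,4,5,6,8,9}->{3,4,5,6}; V {3,4,5,6,9,10}->{3,4,5,6}; Z {4,5,6,10}->{6,10}
Constraint 3 (W + V = X) on D(W)={3,4,5,6} D(V)={3,4,5,6} D(X)={6,7,8,9}: no change
So after constraint 3: D(W) = {3,4,5,6}

Answer: {3,4,5,6}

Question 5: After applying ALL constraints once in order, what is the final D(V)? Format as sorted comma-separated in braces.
Constraint 1 (X != V) on D(X)={6,7,8,9} D(V)={3,4,5,6,9,10}: no change
Constraint 2 (W + V = Z) on D(W)={3,4,5,6,8,9} D(V)={3,4,5,6,9,10} D(Z)={4,5,6,10}: W {3,4,5,6,8,9}->{3,4,5,6}; V {3,4,5,6,9,10}->{3,4,5,6}; Z {4,5,6,10}->{6,10}
Constraint 3 (W + V = X) on D(W)={3,4,5,6} D(V)={3,4,5,6} D(X)={6,7,8,9}: no change
Constraint 4 (Z + X = W) on D(Z)={6,10} D(X)={6,7,8,9} D(W)={3,4,5,6}: Z {6,10}->{}; X {6,7,8,9}->{}; W {3,4,5,6}->{}
So after all 4 constraints: D(V) = {3,4,5,6}

Answer: {3,4,5,6}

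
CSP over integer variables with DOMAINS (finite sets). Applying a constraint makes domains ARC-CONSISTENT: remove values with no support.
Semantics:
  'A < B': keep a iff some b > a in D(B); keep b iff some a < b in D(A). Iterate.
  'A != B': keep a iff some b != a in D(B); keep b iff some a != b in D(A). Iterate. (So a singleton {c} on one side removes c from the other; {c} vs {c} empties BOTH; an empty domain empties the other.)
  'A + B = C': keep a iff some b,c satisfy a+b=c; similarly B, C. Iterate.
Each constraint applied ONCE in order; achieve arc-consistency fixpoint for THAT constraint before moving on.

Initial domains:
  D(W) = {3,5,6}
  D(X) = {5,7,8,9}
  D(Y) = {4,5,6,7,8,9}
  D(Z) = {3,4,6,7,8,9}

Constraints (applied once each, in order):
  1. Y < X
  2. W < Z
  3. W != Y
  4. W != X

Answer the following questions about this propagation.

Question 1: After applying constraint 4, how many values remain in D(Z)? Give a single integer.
Answer: 5

Derivation:
Constraint 1 (Y < X) on D(Y)={4,5,6,7,8,9} D(X)={5,7,8,9}: Y {4,5,6,7,8,9}->{4,5,6,7,8}
Constraint 2 (W < Z) on D(W)={3,5,6} D(Z)={3,4,6,7,8,9}: Z {3,4,6,7,8,9}->{4,6,7,8,9}
Constraint 3 (W != Y) on D(W)={3,5,6} D(Y)={4,5,6,7,8}: no change
Constraint 4 (W != X) on D(W)={3,5,6} D(X)={5,7,8,9}: no change
So after constraint 4: D(Z)={4,6,7,8,9}, size = 5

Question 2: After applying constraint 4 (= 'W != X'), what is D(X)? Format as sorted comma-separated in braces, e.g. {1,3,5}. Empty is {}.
Answer: {5,7,8,9}

Derivation:
Constraint 1 (Y < X) on D(Y)={4,5,6,7,8,9} D(X)={5,7,8,9}: Y {4,5,6,7,8,9}->{4,5,6,7,8}
Constraint 2 (W < Z) on D(W)={3,5,6} D(Z)={3,4,6,7,8,9}: Z {3,4,6,7,8,9}->{4,6,7,8,9}
Constraint 3 (W != Y) on D(W)={3,5,6} D(Y)={4,5,6,7,8}: no change
Constraint 4 (W != X) on D(W)={3,5,6} D(X)={5,7,8,9}: no change
So after constraint 4: D(X) = {5,7,8,9}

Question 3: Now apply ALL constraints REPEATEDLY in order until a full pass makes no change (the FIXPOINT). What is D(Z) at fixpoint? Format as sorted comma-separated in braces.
Answer: {4,6,7,8,9}

Derivation:
pass 0 (initial): D(Z)={3,4,6,7,8,9}
pass 1: Y {4,5,6,7,8,9}->{4,5,6,7,8}; Z {3,4,6,7,8,9}->{4,6,7,8,9}
pass 2: no change
Fixpoint after 2 passes: D(Z) = {4,6,7,8,9}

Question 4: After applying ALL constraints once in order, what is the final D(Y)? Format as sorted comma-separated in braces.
Answer: {4,5,6,7,8}

Derivation:
Constraint 1 (Y < X) on D(Y)={4,5,6,7,8,9} D(X)={5,7,8,9}: Y {4,5,6,7,8,9}->{4,5,6,7,8}
Constraint 2 (W < Z) on D(W)={3,5,6} D(Z)={3,4,6,7,8,9}: Z {3,4,6,7,8,9}->{4,6,7,8,9}
Constraint 3 (W != Y) on D(W)={3,5,6} D(Y)={4,5,6,7,8}: no change
Constraint 4 (W != X) on D(W)={3,5,6} D(X)={5,7,8,9}: no change
So after all 4 constraints: D(Y) = {4,5,6,7,8}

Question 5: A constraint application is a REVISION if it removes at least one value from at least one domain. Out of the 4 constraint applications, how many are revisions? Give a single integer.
Constraint 1 (Y < X) on D(Y)={4,5,6,7,8,9} D(X)={5,7,8,9}: Y {4,5,6,7,8,9}->{4,5,6,7,8} => REVISION
Constraint 2 (W < Z) on D(W)={3,5,6} D(Z)={3,4,6,7,8,9}: Z {3,4,6,7,8,9}->{4,6,7,8,9} => REVISION
Constraint 3 (W != Y) on D(W)={3,5,6} D(Y)={4,5,6,7,8}: no change => not a revision
Constraint 4 (W != X) on D(W)={3,5,6} D(X)={5,7,8,9}: no change => not a revision
Total revisions = 2

Answer: 2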